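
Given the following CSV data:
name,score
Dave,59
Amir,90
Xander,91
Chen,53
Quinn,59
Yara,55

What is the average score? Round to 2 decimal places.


Scores: 59, 90, 91, 53, 59, 55
Sum = 407
Count = 6
Average = 407 / 6 = 67.83

ANSWER: 67.83


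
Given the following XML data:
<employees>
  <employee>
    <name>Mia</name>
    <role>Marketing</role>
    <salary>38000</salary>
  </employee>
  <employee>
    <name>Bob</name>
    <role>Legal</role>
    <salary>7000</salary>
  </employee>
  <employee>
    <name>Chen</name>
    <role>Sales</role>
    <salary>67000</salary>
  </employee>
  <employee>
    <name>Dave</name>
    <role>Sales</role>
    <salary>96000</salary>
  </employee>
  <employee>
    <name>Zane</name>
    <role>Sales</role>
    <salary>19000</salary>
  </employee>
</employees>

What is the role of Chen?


Searching for <employee> with <name>Chen</name>
Found at position 3
<role>Sales</role>

ANSWER: Sales


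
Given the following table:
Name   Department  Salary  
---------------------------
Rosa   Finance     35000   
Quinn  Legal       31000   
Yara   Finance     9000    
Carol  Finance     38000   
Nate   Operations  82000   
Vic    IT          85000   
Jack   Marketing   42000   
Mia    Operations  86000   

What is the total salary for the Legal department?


Legal department members:
  Quinn: 31000
Total = 31000 = 31000

ANSWER: 31000


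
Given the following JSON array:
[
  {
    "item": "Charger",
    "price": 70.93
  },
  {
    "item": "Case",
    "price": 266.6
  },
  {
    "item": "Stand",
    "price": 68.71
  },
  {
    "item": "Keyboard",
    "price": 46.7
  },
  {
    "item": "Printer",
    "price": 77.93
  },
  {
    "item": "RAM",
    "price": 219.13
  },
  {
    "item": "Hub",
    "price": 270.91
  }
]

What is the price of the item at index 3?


Array index 3 -> Keyboard
price = 46.7

ANSWER: 46.7


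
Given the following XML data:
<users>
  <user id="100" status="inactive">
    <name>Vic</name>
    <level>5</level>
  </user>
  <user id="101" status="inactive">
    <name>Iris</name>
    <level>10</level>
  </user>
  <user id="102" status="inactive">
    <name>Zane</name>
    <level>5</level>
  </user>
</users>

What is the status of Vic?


Finding user with name = Vic
user id="100" status="inactive"

ANSWER: inactive


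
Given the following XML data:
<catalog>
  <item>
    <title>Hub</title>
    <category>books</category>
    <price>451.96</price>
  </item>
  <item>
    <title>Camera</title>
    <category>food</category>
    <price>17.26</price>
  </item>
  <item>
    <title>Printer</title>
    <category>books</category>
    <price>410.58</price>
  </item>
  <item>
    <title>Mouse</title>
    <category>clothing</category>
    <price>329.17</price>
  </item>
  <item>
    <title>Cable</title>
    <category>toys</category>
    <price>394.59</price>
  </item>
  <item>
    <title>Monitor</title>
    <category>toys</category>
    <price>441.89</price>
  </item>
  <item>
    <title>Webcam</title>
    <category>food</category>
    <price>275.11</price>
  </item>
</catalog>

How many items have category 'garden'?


Scanning <item> elements for <category>garden</category>:
Count: 0

ANSWER: 0


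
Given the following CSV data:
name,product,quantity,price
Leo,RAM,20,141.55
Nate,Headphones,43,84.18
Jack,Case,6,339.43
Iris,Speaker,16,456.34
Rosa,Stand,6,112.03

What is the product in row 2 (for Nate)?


Row 2: Nate
Column 'product' = Headphones

ANSWER: Headphones


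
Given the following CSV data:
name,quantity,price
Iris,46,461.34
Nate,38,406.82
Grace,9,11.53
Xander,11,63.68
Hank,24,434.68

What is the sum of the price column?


Values in 'price' column:
  Row 1: 461.34
  Row 2: 406.82
  Row 3: 11.53
  Row 4: 63.68
  Row 5: 434.68
Sum = 461.34 + 406.82 + 11.53 + 63.68 + 434.68 = 1378.05

ANSWER: 1378.05


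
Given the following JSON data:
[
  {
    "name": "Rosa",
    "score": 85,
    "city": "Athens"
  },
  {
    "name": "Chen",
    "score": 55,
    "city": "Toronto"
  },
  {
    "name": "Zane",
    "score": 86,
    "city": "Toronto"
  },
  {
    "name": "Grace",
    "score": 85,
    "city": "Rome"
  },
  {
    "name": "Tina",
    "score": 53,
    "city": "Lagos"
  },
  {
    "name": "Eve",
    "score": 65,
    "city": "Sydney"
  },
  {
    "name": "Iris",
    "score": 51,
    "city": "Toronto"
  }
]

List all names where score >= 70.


Filtering records where score >= 70:
  Rosa (score=85) -> YES
  Chen (score=55) -> no
  Zane (score=86) -> YES
  Grace (score=85) -> YES
  Tina (score=53) -> no
  Eve (score=65) -> no
  Iris (score=51) -> no


ANSWER: Rosa, Zane, Grace


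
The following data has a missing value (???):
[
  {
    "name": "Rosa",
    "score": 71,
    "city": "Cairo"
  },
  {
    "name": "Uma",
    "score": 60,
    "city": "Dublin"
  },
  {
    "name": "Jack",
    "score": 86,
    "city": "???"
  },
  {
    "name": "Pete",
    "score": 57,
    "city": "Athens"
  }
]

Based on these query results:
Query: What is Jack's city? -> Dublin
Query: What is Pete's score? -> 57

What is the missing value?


The missing value is Jack's city
From query: Jack's city = Dublin

ANSWER: Dublin


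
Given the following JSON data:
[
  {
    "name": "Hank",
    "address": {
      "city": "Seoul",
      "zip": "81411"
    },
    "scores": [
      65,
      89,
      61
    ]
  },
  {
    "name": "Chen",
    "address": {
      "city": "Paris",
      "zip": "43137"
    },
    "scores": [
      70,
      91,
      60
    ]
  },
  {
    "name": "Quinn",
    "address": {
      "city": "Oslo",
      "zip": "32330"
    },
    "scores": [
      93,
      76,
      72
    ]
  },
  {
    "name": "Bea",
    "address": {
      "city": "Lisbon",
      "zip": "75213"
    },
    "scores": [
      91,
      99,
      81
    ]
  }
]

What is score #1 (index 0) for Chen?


Path: records[1].scores[0]
Value: 70

ANSWER: 70


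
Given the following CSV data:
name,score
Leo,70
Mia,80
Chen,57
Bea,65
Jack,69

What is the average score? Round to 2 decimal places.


Scores: 70, 80, 57, 65, 69
Sum = 341
Count = 5
Average = 341 / 5 = 68.20

ANSWER: 68.20


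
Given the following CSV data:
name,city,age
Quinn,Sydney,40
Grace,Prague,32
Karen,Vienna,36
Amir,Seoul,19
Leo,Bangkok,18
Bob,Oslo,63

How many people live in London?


Scanning city column for 'London':
Total matches: 0

ANSWER: 0


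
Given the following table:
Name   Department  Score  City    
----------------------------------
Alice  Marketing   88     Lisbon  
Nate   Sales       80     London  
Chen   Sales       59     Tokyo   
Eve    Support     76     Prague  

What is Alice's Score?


Row 1: Alice
Score = 88

ANSWER: 88


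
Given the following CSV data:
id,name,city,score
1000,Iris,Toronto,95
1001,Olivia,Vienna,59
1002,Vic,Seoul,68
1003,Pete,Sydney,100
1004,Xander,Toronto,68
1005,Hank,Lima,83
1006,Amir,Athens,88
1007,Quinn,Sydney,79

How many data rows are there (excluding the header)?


Counting rows (excluding header):
Header: id,name,city,score
Data rows: 8

ANSWER: 8


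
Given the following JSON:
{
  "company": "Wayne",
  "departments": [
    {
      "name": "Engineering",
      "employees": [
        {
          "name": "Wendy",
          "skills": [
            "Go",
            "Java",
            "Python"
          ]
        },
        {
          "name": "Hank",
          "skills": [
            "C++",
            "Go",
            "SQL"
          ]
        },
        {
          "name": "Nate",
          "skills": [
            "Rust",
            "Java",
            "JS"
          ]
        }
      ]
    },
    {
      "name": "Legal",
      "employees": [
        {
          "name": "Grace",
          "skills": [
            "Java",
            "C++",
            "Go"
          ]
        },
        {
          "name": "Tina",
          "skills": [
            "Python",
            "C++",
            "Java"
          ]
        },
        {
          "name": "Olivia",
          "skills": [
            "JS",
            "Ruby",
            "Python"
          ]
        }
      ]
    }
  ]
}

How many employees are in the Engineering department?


Path: departments[0].employees
Count: 3

ANSWER: 3


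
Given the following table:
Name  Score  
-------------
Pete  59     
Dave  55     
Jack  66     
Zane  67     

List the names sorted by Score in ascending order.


Sorting by Score (ascending):
  Dave: 55
  Pete: 59
  Jack: 66
  Zane: 67


ANSWER: Dave, Pete, Jack, Zane


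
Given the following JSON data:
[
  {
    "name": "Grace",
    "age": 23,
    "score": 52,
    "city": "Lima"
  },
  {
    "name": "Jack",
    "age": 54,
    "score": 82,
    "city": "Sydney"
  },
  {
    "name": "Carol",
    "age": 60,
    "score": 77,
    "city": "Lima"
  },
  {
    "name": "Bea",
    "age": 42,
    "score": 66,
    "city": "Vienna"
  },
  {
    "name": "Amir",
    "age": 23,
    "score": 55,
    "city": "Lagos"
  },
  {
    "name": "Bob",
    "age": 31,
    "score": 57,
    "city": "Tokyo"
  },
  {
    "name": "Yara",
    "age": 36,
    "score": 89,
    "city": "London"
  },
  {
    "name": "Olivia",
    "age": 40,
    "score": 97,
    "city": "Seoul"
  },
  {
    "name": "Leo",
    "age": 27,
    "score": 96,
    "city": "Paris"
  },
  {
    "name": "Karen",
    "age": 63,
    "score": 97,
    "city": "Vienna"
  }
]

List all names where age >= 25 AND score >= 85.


Checking both conditions:
  Grace (age=23, score=52) -> no
  Jack (age=54, score=82) -> no
  Carol (age=60, score=77) -> no
  Bea (age=42, score=66) -> no
  Amir (age=23, score=55) -> no
  Bob (age=31, score=57) -> no
  Yara (age=36, score=89) -> YES
  Olivia (age=40, score=97) -> YES
  Leo (age=27, score=96) -> YES
  Karen (age=63, score=97) -> YES


ANSWER: Yara, Olivia, Leo, Karen


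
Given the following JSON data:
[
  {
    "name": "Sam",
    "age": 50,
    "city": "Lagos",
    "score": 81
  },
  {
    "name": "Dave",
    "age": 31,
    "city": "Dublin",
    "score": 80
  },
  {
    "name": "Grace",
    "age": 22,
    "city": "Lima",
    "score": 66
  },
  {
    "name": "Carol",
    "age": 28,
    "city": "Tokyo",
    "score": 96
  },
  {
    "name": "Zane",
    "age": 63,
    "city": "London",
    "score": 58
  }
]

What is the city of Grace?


Looking up record where name = Grace
Record index: 2
Field 'city' = Lima

ANSWER: Lima


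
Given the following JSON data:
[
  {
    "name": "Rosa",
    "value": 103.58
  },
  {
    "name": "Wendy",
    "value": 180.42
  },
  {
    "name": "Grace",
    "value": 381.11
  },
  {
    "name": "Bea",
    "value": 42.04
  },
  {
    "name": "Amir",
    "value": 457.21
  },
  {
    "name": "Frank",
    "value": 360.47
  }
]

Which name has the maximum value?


Comparing values:
  Rosa: 103.58
  Wendy: 180.42
  Grace: 381.11
  Bea: 42.04
  Amir: 457.21
  Frank: 360.47
Maximum: Amir (457.21)

ANSWER: Amir


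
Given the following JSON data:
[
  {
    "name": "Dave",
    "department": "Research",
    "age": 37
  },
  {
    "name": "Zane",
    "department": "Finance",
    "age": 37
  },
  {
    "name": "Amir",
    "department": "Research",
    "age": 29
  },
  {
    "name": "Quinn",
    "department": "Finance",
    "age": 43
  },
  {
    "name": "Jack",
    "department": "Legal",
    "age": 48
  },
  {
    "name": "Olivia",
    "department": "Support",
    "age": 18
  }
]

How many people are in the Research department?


Scanning records for department = Research
  Record 0: Dave
  Record 2: Amir
Count: 2

ANSWER: 2


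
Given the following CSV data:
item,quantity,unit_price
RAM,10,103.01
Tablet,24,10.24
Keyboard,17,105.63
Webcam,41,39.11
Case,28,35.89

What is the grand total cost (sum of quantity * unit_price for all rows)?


Computing row totals:
  RAM: 10 * 103.01 = 1030.1
  Tablet: 24 * 10.24 = 245.76
  Keyboard: 17 * 105.63 = 1795.71
  Webcam: 41 * 39.11 = 1603.51
  Case: 28 * 35.89 = 1004.92
Grand total = 1030.1 + 245.76 + 1795.71 + 1603.51 + 1004.92 = 5680.0

ANSWER: 5680.0


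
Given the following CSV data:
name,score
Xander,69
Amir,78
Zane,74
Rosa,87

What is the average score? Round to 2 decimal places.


Scores: 69, 78, 74, 87
Sum = 308
Count = 4
Average = 308 / 4 = 77.00

ANSWER: 77.00


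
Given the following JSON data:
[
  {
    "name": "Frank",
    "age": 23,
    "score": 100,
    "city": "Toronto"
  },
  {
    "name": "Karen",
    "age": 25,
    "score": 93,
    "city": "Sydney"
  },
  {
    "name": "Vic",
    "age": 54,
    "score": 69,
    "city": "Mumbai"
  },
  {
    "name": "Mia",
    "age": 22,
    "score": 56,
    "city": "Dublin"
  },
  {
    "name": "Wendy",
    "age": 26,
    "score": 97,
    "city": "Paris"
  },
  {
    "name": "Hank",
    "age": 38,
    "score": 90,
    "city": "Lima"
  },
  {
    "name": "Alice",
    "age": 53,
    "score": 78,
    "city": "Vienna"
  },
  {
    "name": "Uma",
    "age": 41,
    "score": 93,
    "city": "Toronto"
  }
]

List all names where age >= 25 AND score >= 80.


Checking both conditions:
  Frank (age=23, score=100) -> no
  Karen (age=25, score=93) -> YES
  Vic (age=54, score=69) -> no
  Mia (age=22, score=56) -> no
  Wendy (age=26, score=97) -> YES
  Hank (age=38, score=90) -> YES
  Alice (age=53, score=78) -> no
  Uma (age=41, score=93) -> YES


ANSWER: Karen, Wendy, Hank, Uma


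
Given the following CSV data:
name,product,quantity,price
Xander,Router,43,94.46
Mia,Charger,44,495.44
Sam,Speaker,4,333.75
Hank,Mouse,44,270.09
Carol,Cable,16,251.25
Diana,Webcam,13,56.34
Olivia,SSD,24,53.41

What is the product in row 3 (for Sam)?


Row 3: Sam
Column 'product' = Speaker

ANSWER: Speaker


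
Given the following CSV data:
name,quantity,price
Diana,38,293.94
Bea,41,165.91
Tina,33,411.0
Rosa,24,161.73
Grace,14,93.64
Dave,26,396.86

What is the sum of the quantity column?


Values in 'quantity' column:
  Row 1: 38
  Row 2: 41
  Row 3: 33
  Row 4: 24
  Row 5: 14
  Row 6: 26
Sum = 38 + 41 + 33 + 24 + 14 + 26 = 176

ANSWER: 176


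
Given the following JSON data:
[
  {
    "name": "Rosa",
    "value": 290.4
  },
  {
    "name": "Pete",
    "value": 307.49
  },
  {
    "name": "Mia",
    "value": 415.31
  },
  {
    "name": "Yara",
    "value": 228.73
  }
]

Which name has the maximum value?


Comparing values:
  Rosa: 290.4
  Pete: 307.49
  Mia: 415.31
  Yara: 228.73
Maximum: Mia (415.31)

ANSWER: Mia


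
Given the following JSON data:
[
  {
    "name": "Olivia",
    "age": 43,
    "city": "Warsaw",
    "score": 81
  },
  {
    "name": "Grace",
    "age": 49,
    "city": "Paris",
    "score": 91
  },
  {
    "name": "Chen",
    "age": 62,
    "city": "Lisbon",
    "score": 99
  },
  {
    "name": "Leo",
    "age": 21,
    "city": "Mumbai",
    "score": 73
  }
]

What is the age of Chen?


Looking up record where name = Chen
Record index: 2
Field 'age' = 62

ANSWER: 62


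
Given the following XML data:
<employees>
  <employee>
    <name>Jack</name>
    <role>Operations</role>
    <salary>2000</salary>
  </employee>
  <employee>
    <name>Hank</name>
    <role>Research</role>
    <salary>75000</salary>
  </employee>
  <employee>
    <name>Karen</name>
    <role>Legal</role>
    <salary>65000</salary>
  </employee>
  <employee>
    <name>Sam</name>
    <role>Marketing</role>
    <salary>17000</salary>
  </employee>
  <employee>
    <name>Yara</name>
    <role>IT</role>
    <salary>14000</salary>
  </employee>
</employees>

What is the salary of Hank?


Searching for <employee> with <name>Hank</name>
Found at position 2
<salary>75000</salary>

ANSWER: 75000


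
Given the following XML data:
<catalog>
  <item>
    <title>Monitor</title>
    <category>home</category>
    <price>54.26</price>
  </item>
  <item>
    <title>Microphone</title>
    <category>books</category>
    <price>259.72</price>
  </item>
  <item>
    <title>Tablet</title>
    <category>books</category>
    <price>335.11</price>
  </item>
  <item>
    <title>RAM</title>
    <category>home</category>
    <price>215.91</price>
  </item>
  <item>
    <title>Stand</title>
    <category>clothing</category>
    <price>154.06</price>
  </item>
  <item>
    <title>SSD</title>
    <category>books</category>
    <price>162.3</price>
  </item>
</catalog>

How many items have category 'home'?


Scanning <item> elements for <category>home</category>:
  Item 1: Monitor -> MATCH
  Item 4: RAM -> MATCH
Count: 2

ANSWER: 2


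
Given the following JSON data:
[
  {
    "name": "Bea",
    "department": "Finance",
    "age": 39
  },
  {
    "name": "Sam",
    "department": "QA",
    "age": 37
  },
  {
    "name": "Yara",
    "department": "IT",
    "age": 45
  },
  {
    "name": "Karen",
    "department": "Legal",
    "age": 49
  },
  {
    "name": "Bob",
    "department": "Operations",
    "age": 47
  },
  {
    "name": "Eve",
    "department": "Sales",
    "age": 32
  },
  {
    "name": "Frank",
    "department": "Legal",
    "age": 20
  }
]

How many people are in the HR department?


Scanning records for department = HR
  No matches found
Count: 0

ANSWER: 0


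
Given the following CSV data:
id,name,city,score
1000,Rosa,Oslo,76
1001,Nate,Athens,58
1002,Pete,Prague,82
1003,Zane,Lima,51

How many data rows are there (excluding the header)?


Counting rows (excluding header):
Header: id,name,city,score
Data rows: 4

ANSWER: 4


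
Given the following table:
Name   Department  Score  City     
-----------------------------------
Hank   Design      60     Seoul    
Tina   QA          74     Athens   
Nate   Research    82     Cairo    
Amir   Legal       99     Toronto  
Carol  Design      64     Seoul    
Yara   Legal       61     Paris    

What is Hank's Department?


Row 1: Hank
Department = Design

ANSWER: Design


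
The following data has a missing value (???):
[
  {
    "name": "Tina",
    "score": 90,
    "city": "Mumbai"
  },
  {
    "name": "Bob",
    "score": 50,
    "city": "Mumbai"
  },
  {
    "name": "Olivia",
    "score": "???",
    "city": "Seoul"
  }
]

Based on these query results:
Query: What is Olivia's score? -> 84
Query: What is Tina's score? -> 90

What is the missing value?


The missing value is Olivia's score
From query: Olivia's score = 84

ANSWER: 84


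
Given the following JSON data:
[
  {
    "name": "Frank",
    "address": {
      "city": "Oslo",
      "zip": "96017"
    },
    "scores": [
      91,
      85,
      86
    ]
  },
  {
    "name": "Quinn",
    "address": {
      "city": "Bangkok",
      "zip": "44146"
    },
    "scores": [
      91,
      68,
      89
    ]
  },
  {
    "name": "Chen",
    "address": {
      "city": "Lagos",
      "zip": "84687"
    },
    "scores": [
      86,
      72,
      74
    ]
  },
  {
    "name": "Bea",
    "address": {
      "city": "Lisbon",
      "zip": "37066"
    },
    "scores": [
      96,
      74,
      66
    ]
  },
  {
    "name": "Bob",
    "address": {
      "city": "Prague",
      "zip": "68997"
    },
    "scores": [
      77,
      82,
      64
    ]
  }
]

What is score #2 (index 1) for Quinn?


Path: records[1].scores[1]
Value: 68

ANSWER: 68


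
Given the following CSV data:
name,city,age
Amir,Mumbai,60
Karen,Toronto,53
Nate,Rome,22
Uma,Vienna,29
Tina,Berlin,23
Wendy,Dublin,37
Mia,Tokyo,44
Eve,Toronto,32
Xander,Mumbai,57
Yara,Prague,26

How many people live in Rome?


Scanning city column for 'Rome':
  Row 3: Nate -> MATCH
Total matches: 1

ANSWER: 1


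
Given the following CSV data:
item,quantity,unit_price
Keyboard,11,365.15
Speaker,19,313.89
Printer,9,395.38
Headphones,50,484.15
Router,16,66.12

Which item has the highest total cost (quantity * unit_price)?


Computing row totals:
  Keyboard: 4016.65
  Speaker: 5963.91
  Printer: 3558.42
  Headphones: 24207.5
  Router: 1057.92
Maximum: Headphones (24207.5)

ANSWER: Headphones


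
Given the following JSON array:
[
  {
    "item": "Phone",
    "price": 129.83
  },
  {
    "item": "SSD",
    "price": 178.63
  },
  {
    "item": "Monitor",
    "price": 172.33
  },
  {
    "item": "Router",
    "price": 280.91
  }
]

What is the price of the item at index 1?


Array index 1 -> SSD
price = 178.63

ANSWER: 178.63


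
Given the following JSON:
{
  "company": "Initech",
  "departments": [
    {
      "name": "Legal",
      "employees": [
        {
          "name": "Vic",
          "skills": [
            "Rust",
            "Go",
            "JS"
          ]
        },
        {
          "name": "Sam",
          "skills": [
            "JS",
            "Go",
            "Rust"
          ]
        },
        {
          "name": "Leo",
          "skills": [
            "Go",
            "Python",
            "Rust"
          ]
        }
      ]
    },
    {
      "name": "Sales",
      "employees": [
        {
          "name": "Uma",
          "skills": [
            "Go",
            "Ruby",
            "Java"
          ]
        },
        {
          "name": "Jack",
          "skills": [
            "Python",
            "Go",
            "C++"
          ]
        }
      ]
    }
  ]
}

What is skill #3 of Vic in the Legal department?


Path: departments[0].employees[0].skills[2]
Value: JS

ANSWER: JS


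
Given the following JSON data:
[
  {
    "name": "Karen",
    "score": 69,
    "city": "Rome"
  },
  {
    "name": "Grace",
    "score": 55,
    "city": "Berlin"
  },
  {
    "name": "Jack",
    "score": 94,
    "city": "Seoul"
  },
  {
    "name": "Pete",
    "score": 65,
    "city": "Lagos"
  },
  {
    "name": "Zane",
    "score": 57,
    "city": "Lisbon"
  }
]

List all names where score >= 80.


Filtering records where score >= 80:
  Karen (score=69) -> no
  Grace (score=55) -> no
  Jack (score=94) -> YES
  Pete (score=65) -> no
  Zane (score=57) -> no


ANSWER: Jack


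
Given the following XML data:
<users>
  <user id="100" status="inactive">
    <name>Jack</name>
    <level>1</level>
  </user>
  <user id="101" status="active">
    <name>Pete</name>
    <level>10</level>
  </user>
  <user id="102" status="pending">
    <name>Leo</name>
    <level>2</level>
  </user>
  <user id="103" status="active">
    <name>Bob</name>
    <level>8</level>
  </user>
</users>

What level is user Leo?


Finding user: Leo
<level>2</level>

ANSWER: 2


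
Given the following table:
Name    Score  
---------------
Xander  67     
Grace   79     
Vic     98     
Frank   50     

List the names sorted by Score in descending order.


Sorting by Score (descending):
  Vic: 98
  Grace: 79
  Xander: 67
  Frank: 50


ANSWER: Vic, Grace, Xander, Frank


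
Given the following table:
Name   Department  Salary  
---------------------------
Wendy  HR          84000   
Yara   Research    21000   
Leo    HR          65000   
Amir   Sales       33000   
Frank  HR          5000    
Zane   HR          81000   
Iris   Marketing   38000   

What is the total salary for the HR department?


HR department members:
  Wendy: 84000
  Leo: 65000
  Frank: 5000
  Zane: 81000
Total = 84000 + 65000 + 5000 + 81000 = 235000

ANSWER: 235000


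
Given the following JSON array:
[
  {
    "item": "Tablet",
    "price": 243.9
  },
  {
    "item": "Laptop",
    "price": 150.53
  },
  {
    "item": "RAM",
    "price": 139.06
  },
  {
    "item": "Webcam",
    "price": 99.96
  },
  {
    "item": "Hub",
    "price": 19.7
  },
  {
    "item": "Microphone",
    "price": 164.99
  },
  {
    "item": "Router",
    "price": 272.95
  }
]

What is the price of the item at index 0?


Array index 0 -> Tablet
price = 243.9

ANSWER: 243.9


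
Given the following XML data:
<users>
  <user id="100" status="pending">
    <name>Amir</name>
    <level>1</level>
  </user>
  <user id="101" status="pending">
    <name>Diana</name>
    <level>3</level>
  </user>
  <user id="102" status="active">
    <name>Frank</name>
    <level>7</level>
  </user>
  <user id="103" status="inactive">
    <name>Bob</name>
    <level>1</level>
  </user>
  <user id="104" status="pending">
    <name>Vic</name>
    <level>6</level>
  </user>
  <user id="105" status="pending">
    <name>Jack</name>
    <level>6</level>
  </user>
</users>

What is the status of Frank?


Finding user with name = Frank
user id="102" status="active"

ANSWER: active


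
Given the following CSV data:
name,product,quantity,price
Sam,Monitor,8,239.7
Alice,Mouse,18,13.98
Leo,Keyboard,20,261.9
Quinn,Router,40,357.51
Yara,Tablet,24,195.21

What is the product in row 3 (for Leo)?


Row 3: Leo
Column 'product' = Keyboard

ANSWER: Keyboard


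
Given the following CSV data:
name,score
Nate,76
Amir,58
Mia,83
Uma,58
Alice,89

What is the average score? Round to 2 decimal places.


Scores: 76, 58, 83, 58, 89
Sum = 364
Count = 5
Average = 364 / 5 = 72.80

ANSWER: 72.80


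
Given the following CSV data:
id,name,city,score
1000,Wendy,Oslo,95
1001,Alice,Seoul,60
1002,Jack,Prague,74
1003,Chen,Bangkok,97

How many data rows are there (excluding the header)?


Counting rows (excluding header):
Header: id,name,city,score
Data rows: 4

ANSWER: 4


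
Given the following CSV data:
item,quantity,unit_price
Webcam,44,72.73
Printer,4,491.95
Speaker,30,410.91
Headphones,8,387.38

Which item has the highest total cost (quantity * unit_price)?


Computing row totals:
  Webcam: 3200.12
  Printer: 1967.8
  Speaker: 12327.3
  Headphones: 3099.04
Maximum: Speaker (12327.3)

ANSWER: Speaker


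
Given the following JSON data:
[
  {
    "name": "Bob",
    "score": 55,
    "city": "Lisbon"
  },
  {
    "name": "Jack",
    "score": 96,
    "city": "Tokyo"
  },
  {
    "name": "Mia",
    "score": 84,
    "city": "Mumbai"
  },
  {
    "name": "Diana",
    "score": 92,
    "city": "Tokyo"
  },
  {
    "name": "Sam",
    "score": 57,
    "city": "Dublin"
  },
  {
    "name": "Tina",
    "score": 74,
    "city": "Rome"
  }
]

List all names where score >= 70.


Filtering records where score >= 70:
  Bob (score=55) -> no
  Jack (score=96) -> YES
  Mia (score=84) -> YES
  Diana (score=92) -> YES
  Sam (score=57) -> no
  Tina (score=74) -> YES


ANSWER: Jack, Mia, Diana, Tina


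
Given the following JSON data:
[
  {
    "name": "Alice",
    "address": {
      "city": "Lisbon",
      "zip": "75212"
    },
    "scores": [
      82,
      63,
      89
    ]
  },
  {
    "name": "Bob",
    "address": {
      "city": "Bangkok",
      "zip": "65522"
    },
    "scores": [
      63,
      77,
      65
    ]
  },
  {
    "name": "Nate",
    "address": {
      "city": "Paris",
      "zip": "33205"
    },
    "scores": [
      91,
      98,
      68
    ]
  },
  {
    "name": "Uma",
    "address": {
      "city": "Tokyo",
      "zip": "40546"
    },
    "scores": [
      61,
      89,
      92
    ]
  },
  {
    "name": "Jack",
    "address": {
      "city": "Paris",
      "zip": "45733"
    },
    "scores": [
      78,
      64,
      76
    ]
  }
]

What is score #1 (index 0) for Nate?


Path: records[2].scores[0]
Value: 91

ANSWER: 91


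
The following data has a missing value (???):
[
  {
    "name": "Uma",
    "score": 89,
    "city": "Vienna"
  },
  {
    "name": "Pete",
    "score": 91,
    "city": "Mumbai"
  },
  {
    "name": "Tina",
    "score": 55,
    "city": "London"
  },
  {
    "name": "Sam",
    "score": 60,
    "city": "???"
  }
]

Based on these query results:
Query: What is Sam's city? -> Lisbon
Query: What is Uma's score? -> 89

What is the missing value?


The missing value is Sam's city
From query: Sam's city = Lisbon

ANSWER: Lisbon


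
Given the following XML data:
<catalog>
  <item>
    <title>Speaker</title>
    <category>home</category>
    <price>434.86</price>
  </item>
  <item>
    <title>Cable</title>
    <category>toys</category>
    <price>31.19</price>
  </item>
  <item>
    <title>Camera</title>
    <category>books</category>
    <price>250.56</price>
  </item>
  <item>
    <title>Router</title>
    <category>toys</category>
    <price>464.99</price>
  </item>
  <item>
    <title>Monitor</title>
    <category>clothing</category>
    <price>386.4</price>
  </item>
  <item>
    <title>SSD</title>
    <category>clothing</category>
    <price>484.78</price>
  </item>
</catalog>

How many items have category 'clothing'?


Scanning <item> elements for <category>clothing</category>:
  Item 5: Monitor -> MATCH
  Item 6: SSD -> MATCH
Count: 2

ANSWER: 2


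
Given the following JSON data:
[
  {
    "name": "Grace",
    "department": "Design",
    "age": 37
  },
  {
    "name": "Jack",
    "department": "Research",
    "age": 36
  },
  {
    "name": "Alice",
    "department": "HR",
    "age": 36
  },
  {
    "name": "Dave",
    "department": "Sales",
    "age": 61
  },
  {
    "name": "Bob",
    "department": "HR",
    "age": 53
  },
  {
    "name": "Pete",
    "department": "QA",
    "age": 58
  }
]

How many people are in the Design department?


Scanning records for department = Design
  Record 0: Grace
Count: 1

ANSWER: 1


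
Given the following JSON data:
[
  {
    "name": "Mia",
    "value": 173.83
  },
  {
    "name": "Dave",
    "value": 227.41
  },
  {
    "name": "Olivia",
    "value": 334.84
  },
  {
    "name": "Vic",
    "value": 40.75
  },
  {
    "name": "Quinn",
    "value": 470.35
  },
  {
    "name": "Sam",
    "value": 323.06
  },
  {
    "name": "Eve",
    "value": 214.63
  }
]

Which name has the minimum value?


Comparing values:
  Mia: 173.83
  Dave: 227.41
  Olivia: 334.84
  Vic: 40.75
  Quinn: 470.35
  Sam: 323.06
  Eve: 214.63
Minimum: Vic (40.75)

ANSWER: Vic


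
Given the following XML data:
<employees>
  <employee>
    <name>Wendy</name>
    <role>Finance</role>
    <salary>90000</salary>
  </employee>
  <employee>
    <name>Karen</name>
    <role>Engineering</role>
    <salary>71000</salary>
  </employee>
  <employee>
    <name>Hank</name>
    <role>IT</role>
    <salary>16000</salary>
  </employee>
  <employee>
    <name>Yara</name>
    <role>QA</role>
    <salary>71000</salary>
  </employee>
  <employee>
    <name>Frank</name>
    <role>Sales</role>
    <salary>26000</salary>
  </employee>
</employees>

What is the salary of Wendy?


Searching for <employee> with <name>Wendy</name>
Found at position 1
<salary>90000</salary>

ANSWER: 90000


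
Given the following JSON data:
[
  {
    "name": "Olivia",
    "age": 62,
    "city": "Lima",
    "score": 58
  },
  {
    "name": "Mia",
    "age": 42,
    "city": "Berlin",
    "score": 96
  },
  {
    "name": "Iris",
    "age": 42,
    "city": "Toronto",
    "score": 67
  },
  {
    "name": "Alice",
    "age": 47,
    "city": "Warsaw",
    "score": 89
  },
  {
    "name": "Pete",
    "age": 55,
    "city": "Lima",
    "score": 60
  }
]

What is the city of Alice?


Looking up record where name = Alice
Record index: 3
Field 'city' = Warsaw

ANSWER: Warsaw


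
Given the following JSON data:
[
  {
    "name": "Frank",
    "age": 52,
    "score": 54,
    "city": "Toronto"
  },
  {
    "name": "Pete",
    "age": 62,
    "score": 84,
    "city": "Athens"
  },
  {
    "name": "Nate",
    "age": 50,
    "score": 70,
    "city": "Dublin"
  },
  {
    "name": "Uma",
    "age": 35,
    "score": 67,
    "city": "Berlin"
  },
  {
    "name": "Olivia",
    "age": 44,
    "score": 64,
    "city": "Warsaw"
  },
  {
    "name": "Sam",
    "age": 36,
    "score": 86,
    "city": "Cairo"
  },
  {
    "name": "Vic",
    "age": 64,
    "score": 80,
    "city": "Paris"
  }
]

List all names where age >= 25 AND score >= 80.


Checking both conditions:
  Frank (age=52, score=54) -> no
  Pete (age=62, score=84) -> YES
  Nate (age=50, score=70) -> no
  Uma (age=35, score=67) -> no
  Olivia (age=44, score=64) -> no
  Sam (age=36, score=86) -> YES
  Vic (age=64, score=80) -> YES


ANSWER: Pete, Sam, Vic


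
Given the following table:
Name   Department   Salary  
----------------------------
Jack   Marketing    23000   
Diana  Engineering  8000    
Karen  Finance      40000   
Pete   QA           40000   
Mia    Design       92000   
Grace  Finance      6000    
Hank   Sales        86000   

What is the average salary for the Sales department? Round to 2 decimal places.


Sales department members:
  Hank: 86000
Sum = 86000
Count = 1
Average = 86000 / 1 = 86000.00

ANSWER: 86000.00


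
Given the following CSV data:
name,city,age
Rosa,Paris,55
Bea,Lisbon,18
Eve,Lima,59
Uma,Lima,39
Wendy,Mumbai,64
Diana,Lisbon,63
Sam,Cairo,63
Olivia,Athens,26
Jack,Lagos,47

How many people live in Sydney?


Scanning city column for 'Sydney':
Total matches: 0

ANSWER: 0


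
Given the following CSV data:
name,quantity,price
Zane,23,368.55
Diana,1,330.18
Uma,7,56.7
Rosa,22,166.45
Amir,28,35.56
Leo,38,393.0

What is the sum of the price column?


Values in 'price' column:
  Row 1: 368.55
  Row 2: 330.18
  Row 3: 56.7
  Row 4: 166.45
  Row 5: 35.56
  Row 6: 393.0
Sum = 368.55 + 330.18 + 56.7 + 166.45 + 35.56 + 393.0 = 1350.44

ANSWER: 1350.44


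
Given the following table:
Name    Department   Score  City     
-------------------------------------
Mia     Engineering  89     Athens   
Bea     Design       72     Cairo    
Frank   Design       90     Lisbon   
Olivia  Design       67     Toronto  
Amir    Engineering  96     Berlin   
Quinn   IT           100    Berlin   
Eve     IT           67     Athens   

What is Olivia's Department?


Row 4: Olivia
Department = Design

ANSWER: Design


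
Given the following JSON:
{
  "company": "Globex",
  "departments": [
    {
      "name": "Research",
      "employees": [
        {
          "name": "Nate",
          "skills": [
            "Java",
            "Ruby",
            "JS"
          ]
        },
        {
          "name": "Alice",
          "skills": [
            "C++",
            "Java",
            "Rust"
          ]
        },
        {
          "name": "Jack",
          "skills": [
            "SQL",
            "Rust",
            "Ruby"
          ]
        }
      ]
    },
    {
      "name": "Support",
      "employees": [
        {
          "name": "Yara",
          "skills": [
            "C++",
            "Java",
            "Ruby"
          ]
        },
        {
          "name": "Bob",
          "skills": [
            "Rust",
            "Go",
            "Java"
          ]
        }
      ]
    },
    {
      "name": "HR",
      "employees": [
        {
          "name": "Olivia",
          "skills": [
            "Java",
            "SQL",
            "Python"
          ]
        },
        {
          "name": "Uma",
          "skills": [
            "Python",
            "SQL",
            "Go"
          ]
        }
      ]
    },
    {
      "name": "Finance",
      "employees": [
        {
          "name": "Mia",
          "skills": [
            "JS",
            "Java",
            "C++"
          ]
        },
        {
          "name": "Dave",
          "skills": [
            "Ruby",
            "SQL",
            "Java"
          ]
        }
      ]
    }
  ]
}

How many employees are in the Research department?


Path: departments[0].employees
Count: 3

ANSWER: 3


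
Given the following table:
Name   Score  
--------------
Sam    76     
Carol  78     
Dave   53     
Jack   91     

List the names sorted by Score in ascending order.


Sorting by Score (ascending):
  Dave: 53
  Sam: 76
  Carol: 78
  Jack: 91


ANSWER: Dave, Sam, Carol, Jack


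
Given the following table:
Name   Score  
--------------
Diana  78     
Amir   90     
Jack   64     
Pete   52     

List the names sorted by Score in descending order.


Sorting by Score (descending):
  Amir: 90
  Diana: 78
  Jack: 64
  Pete: 52


ANSWER: Amir, Diana, Jack, Pete


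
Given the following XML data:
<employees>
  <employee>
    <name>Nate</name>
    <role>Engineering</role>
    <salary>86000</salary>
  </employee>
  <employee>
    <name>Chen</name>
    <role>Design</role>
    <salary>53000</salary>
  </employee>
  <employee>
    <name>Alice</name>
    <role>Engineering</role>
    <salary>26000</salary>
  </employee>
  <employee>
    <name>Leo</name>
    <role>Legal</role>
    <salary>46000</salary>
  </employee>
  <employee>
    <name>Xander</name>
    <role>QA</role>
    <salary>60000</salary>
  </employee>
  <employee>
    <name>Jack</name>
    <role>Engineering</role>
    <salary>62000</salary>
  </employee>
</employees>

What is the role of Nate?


Searching for <employee> with <name>Nate</name>
Found at position 1
<role>Engineering</role>

ANSWER: Engineering


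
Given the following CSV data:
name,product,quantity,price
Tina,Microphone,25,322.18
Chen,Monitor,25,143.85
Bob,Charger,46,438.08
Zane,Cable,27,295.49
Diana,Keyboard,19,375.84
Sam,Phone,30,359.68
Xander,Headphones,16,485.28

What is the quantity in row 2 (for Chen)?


Row 2: Chen
Column 'quantity' = 25

ANSWER: 25


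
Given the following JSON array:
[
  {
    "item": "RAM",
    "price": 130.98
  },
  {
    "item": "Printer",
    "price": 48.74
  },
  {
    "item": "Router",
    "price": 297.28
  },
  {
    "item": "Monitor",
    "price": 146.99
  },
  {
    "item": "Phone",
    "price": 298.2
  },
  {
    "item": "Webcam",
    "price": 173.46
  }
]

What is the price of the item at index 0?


Array index 0 -> RAM
price = 130.98

ANSWER: 130.98


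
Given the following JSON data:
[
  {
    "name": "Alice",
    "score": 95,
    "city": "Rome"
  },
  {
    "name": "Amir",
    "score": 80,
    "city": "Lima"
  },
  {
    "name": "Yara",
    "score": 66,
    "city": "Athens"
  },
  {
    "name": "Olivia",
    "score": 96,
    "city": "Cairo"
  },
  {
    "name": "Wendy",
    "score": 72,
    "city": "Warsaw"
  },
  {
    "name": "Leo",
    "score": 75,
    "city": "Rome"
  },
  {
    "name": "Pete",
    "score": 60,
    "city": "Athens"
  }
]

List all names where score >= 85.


Filtering records where score >= 85:
  Alice (score=95) -> YES
  Amir (score=80) -> no
  Yara (score=66) -> no
  Olivia (score=96) -> YES
  Wendy (score=72) -> no
  Leo (score=75) -> no
  Pete (score=60) -> no


ANSWER: Alice, Olivia


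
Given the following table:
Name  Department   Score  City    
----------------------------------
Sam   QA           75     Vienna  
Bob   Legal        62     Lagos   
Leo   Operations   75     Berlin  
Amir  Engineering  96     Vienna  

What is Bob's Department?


Row 2: Bob
Department = Legal

ANSWER: Legal


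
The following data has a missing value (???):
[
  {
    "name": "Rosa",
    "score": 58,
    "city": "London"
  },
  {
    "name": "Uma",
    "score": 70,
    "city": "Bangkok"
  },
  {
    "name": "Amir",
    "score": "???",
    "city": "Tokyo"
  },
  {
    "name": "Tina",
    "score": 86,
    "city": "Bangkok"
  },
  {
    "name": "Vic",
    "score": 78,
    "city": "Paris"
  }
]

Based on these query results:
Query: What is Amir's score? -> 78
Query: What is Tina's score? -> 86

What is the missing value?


The missing value is Amir's score
From query: Amir's score = 78

ANSWER: 78


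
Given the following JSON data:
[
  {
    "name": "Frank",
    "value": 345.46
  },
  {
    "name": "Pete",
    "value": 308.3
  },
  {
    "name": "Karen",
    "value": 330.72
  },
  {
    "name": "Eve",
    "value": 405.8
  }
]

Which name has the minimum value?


Comparing values:
  Frank: 345.46
  Pete: 308.3
  Karen: 330.72
  Eve: 405.8
Minimum: Pete (308.3)

ANSWER: Pete


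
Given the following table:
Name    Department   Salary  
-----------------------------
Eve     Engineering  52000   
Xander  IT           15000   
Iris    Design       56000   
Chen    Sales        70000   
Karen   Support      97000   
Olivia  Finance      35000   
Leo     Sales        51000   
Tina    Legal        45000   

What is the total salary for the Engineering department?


Engineering department members:
  Eve: 52000
Total = 52000 = 52000

ANSWER: 52000


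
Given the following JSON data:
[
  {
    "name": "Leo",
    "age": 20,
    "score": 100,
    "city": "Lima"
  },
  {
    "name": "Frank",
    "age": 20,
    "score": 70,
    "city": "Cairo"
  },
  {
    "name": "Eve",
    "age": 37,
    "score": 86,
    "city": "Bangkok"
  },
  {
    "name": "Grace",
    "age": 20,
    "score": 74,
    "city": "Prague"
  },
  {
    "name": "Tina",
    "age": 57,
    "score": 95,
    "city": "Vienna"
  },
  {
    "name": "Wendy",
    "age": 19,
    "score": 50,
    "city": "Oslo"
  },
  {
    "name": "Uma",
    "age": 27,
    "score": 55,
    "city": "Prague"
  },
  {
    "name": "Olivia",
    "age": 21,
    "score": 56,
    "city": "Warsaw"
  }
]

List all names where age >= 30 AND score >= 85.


Checking both conditions:
  Leo (age=20, score=100) -> no
  Frank (age=20, score=70) -> no
  Eve (age=37, score=86) -> YES
  Grace (age=20, score=74) -> no
  Tina (age=57, score=95) -> YES
  Wendy (age=19, score=50) -> no
  Uma (age=27, score=55) -> no
  Olivia (age=21, score=56) -> no


ANSWER: Eve, Tina
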